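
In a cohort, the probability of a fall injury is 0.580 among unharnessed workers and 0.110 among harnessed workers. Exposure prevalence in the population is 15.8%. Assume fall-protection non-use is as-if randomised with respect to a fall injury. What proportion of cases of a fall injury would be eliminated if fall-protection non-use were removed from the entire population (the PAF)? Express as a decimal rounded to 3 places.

PAF ≈ 0.403

Let p₁ = 0.58, p₀ = 0.11.
Overall risk P(Y=1) = π·p₁ + (1−π)·p₀ = 0.158×0.58 + 0.842×0.11 = 0.18426.
Under exogeneity, PAF = [P(Y=1) − p₀] / P(Y=1).
PAF = (0.18426 − 0.11) / 0.18426 ≈ 0.4030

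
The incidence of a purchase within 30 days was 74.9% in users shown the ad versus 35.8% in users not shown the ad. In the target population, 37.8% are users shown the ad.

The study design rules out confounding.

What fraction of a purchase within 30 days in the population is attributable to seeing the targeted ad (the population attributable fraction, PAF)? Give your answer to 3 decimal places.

PAF ≈ 0.292

p₁ = 0.749, p₀ = 0.358.
Overall risk P(Y=1) = π·p₁ + (1−π)·p₀ = 0.378×0.749 + 0.622×0.358 = 0.5058.
Under exogeneity, PAF = [P(Y=1) − p₀] / P(Y=1).
PAF = (0.5058 − 0.358) / 0.5058 ≈ 0.2922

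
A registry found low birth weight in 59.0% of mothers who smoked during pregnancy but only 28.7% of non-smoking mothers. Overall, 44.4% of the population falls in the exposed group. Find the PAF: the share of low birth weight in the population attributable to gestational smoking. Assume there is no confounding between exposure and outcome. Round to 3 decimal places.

p₁ = 0.59, p₀ = 0.287.
Overall risk P(Y=1) = π·p₁ + (1−π)·p₀ = 0.444×0.59 + 0.556×0.287 = 0.42153.
Under exogeneity, PAF = [P(Y=1) − p₀] / P(Y=1).
PAF = (0.42153 − 0.287) / 0.42153 ≈ 0.3192

PAF ≈ 0.319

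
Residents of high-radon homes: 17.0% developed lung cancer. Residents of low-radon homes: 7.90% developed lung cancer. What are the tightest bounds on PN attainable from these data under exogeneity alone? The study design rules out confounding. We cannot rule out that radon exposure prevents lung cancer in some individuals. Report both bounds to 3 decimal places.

0.535 ≤ PN ≤ 1.000

p₁ = 0.17, p₀ = 0.079.
Under exogeneity alone the bounds on PN are max{0,(p₁−p₀)/p₁} ≤ PN ≤ min{1,(1−p₀)/p₁}.
  lower = (p₁ − p₀)/p₁ = 0.091 / 0.17 ≈ 0.5353
  upper = min{1, (1 − p₀)/p₁} = 0.921 / 0.17 ≈ 5.4176 → capped at 1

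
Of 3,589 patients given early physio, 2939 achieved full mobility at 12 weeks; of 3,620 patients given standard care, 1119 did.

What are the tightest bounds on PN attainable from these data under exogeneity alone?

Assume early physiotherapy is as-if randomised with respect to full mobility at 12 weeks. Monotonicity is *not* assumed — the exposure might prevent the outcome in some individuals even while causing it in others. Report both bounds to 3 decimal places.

0.623 ≤ PN ≤ 0.844

p₁ = P(outcome | exposed) = 2939/3589 = 0.81889
p₀ = P(outcome | unexposed) = 1119/3620 = 0.30912
Under exogeneity alone the bounds on PN are max{0,(p₁−p₀)/p₁} ≤ PN ≤ min{1,(1−p₀)/p₁}.
  lower = (p₁ − p₀)/p₁ = 0.50978 / 0.81889 ≈ 0.6225
  upper = min{1, (1 − p₀)/p₁} = 0.69088 / 0.81889 ≈ 0.8437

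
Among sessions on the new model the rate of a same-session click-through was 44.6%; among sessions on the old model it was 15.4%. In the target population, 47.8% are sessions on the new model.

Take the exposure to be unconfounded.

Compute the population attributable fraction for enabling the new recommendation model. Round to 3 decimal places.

PAF ≈ 0.475

p₁ = 0.446, p₀ = 0.154.
Overall risk P(Y=1) = π·p₁ + (1−π)·p₀ = 0.478×0.446 + 0.522×0.154 = 0.29358.
Under exogeneity, PAF = [P(Y=1) − p₀] / P(Y=1).
PAF = (0.29358 − 0.154) / 0.29358 ≈ 0.4754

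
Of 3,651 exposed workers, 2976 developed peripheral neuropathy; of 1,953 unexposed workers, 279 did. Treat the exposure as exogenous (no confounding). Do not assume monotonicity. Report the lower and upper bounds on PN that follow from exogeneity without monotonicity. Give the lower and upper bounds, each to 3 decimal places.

p₁ = P(outcome | exposed) = 2976/3651 = 0.81512
p₀ = P(outcome | unexposed) = 279/1953 = 0.14286
Under exogeneity alone the bounds on PN are max{0,(p₁−p₀)/p₁} ≤ PN ≤ min{1,(1−p₀)/p₁}.
  lower = (p₁ − p₀)/p₁ = 0.67226 / 0.81512 ≈ 0.8247
  upper = min{1, (1 − p₀)/p₁} = 0.85714 / 0.81512 ≈ 1.0516 → capped at 1

0.825 ≤ PN ≤ 1.000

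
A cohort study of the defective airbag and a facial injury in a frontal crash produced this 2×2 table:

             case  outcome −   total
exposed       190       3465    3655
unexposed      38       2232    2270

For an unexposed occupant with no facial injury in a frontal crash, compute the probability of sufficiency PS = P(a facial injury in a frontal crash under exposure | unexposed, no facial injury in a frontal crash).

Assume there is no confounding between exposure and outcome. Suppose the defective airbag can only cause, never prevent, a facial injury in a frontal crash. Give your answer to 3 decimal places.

PS ≈ 0.036

p₁ = P(outcome | exposed) = 190/3655 = 0.051984
p₀ = P(outcome | unexposed) = 38/2270 = 0.01674
Under exogeneity and monotonicity, PS = (p₁ − p₀) / (1 − p₀).
PS = (0.051984 − 0.01674) / (1 − 0.01674) = 0.035243 / 0.98326 ≈ 0.0358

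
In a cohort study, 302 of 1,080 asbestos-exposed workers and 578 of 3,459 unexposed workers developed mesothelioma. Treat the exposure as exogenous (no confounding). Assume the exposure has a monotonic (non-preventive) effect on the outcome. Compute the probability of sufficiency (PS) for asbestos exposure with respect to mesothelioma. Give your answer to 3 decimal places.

PS ≈ 0.135

p₁ = P(outcome | exposed) = 302/1080 = 0.27963
p₀ = P(outcome | unexposed) = 578/3459 = 0.1671
Under exogeneity and monotonicity, PS = (p₁ − p₀) / (1 − p₀).
PS = (0.27963 − 0.1671) / (1 − 0.1671) = 0.11253 / 0.8329 ≈ 0.1351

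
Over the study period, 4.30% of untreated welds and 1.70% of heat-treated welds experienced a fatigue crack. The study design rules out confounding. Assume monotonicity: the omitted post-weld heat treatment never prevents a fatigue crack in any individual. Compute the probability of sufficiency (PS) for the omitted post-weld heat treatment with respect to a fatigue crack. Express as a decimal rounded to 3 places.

p₁ = 0.043, p₀ = 0.017.
Under exogeneity and monotonicity, PS = (p₁ − p₀) / (1 − p₀).
PS = (0.043 − 0.017) / (1 − 0.017) = 0.026 / 0.983 ≈ 0.0264

PS ≈ 0.026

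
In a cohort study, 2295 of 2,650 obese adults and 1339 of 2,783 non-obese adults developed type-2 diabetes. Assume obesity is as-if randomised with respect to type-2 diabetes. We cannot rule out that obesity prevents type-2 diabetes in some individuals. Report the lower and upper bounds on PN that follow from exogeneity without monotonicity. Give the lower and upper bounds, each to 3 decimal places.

0.444 ≤ PN ≤ 0.599

p₁ = P(outcome | exposed) = 2295/2650 = 0.86604
p₀ = P(outcome | unexposed) = 1339/2783 = 0.48114
Under exogeneity alone the bounds on PN are max{0,(p₁−p₀)/p₁} ≤ PN ≤ min{1,(1−p₀)/p₁}.
  lower = (p₁ − p₀)/p₁ = 0.3849 / 0.86604 ≈ 0.4444
  upper = min{1, (1 − p₀)/p₁} = 0.51886 / 0.86604 ≈ 0.5991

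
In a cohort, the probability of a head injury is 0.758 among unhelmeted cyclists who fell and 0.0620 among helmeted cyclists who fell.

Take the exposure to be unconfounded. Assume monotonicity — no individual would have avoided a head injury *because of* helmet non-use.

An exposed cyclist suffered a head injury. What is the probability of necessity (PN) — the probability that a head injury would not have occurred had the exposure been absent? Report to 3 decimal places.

Let p₁ = 0.758, p₀ = 0.062.
Under exogeneity and monotonicity, PN = (p₁ − p₀) / p₁.
PN = (0.758 − 0.062) / 0.758 = 0.696 / 0.758 ≈ 0.9182

PN ≈ 0.918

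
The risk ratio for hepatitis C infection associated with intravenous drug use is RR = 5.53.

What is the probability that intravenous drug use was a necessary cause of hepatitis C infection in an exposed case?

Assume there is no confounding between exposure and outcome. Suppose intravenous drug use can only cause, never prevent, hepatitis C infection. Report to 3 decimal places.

PN ≈ 0.819

Under exogeneity and monotonicity, PN = (RR − 1) / RR = 1 − 1/RR.
PN = (5.53 − 1) / 5.53 = 4.53 / 5.53 ≈ 0.8192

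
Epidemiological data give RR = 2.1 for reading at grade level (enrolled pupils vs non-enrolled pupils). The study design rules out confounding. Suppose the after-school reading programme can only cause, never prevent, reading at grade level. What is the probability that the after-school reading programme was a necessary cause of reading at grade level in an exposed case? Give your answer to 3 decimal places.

Under exogeneity and monotonicity, PN = (RR − 1) / RR = 1 − 1/RR.
PN = (2.1 − 1) / 2.1 = 1.1 / 2.1 ≈ 0.5238

PN ≈ 0.524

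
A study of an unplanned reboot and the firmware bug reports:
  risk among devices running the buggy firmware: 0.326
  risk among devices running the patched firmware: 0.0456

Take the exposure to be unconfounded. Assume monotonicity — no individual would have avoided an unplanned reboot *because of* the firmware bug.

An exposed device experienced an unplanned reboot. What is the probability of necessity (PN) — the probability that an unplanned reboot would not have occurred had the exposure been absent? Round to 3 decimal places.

Let p₁ = 0.326, p₀ = 0.0456.
Under exogeneity and monotonicity, PN = (p₁ − p₀) / p₁.
PN = (0.326 − 0.0456) / 0.326 = 0.2804 / 0.326 ≈ 0.8601

PN ≈ 0.860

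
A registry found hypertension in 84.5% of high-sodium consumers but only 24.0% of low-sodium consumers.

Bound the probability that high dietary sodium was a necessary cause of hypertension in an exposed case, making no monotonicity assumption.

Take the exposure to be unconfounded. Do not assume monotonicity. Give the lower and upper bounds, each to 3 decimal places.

0.716 ≤ PN ≤ 0.899

p₁ = 0.845, p₀ = 0.24.
Under exogeneity alone the bounds on PN are max{0,(p₁−p₀)/p₁} ≤ PN ≤ min{1,(1−p₀)/p₁}.
  lower = (p₁ − p₀)/p₁ = 0.605 / 0.845 ≈ 0.7160
  upper = min{1, (1 − p₀)/p₁} = 0.76 / 0.845 ≈ 0.8994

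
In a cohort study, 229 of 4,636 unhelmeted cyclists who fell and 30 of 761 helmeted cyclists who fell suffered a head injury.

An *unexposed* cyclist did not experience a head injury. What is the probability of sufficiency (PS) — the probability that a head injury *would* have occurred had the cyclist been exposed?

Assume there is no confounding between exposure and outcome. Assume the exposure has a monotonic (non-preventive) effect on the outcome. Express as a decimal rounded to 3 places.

PS ≈ 0.010

p₁ = P(outcome | exposed) = 229/4636 = 0.049396
p₀ = P(outcome | unexposed) = 30/761 = 0.039422
Under exogeneity and monotonicity, PS = (p₁ − p₀) / (1 − p₀).
PS = (0.049396 − 0.039422) / (1 − 0.039422) = 0.0099742 / 0.96058 ≈ 0.0104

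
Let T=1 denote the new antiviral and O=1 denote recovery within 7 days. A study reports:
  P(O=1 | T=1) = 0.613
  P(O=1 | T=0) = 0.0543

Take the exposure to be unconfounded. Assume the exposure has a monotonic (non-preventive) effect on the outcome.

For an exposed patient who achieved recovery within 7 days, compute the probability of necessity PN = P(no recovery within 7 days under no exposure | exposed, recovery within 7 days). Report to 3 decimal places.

PN ≈ 0.911

Let p₁ = 0.613, p₀ = 0.0543.
Under exogeneity and monotonicity, PN = (p₁ − p₀) / p₁.
PN = (0.613 − 0.0543) / 0.613 = 0.5587 / 0.613 ≈ 0.9114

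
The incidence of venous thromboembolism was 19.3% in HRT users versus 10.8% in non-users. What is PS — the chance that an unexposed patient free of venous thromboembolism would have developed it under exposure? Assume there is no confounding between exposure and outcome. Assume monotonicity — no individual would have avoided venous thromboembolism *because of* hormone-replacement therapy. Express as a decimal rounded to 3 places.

PS ≈ 0.095

p₁ = 0.193, p₀ = 0.108.
Under exogeneity and monotonicity, PS = (p₁ − p₀) / (1 − p₀).
PS = (0.193 − 0.108) / (1 − 0.108) = 0.085 / 0.892 ≈ 0.0953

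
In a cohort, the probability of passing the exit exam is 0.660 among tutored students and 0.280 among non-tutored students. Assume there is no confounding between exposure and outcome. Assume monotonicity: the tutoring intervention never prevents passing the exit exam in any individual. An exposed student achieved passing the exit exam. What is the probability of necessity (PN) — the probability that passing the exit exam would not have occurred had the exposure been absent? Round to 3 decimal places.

Let p₁ = 0.66, p₀ = 0.28.
Under exogeneity and monotonicity, PN = (p₁ − p₀) / p₁.
PN = (0.66 − 0.28) / 0.66 = 0.38 / 0.66 ≈ 0.5758

PN ≈ 0.576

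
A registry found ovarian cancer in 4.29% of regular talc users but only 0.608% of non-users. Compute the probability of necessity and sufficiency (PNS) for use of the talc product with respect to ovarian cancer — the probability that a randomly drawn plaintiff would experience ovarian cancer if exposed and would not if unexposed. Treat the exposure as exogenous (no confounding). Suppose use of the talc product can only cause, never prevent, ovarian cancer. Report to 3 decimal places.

p₁ = 0.0429, p₀ = 0.00608.
Under exogeneity and monotonicity, PNS = p₁ − p₀.
PNS = 0.0429 − 0.00608 = 0.03682

PNS ≈ 0.037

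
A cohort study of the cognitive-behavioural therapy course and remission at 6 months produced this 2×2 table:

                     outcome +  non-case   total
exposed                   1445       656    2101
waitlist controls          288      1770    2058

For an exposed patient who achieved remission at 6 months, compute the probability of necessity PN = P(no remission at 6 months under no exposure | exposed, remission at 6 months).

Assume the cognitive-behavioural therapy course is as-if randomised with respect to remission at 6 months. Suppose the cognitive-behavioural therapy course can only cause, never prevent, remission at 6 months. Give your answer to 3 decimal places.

PN ≈ 0.797

p₁ = P(outcome | exposed) = 1445/2101 = 0.68777
p₀ = P(outcome | unexposed) = 288/2058 = 0.13994
Under exogeneity and monotonicity, PN = (p₁ − p₀)/p₁.
PN = (0.68777 − 0.13994) / 0.68777 ≈ 0.7965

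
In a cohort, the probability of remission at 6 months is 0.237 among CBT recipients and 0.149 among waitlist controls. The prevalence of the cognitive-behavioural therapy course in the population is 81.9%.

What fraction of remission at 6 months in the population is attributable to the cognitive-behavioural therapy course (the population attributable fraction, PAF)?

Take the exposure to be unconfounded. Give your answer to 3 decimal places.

PAF ≈ 0.326

Let p₁ = 0.237, p₀ = 0.149.
Overall risk P(Y=1) = π·p₁ + (1−π)·p₀ = 0.819×0.237 + 0.181×0.149 = 0.22107.
Under exogeneity, PAF = [P(Y=1) − p₀] / P(Y=1).
PAF = (0.22107 − 0.149) / 0.22107 ≈ 0.3260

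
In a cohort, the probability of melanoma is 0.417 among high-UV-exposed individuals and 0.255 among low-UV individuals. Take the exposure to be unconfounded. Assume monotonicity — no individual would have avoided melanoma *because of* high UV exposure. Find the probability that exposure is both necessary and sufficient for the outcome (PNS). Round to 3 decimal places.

Let p₁ = 0.417, p₀ = 0.255.
Under exogeneity and monotonicity, PNS = p₁ − p₀.
PNS = 0.417 − 0.255 = 0.162

PNS ≈ 0.162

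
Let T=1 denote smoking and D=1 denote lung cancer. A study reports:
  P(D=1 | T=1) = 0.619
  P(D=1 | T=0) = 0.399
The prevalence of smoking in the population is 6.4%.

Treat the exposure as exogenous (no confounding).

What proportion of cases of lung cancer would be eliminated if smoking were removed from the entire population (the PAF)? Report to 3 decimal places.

PAF ≈ 0.034

Let p₁ = 0.619, p₀ = 0.399.
Overall risk P(Y=1) = π·p₁ + (1−π)·p₀ = 0.064×0.619 + 0.936×0.399 = 0.41308.
Under exogeneity, PAF = [P(Y=1) − p₀] / P(Y=1).
PAF = (0.41308 − 0.399) / 0.41308 ≈ 0.0341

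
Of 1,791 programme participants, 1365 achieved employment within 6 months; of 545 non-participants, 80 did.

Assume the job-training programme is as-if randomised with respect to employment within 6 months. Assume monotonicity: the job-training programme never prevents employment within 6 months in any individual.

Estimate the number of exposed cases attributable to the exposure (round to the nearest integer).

about 1102 cases

p₁ = P(outcome | exposed) = 1365/1791 = 0.76214
p₀ = P(outcome | unexposed) = 80/545 = 0.14679
PN = (p₁ − p₀)/p₁ = (0.76214 − 0.14679) / 0.76214 ≈ 0.80740.
Attributable cases ≈ PN × (exposed cases) = 0.80740 × 1365 ≈ 1102.10.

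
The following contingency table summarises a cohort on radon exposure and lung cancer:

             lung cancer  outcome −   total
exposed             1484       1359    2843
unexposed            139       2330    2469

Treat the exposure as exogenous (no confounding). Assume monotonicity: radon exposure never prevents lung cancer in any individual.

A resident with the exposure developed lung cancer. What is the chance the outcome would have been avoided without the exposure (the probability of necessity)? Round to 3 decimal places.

p₁ = P(outcome | exposed) = 1484/2843 = 0.52198
p₀ = P(outcome | unexposed) = 139/2469 = 0.056298
Under exogeneity and monotonicity, PN = (p₁ − p₀)/p₁.
PN = (0.52198 − 0.056298) / 0.52198 ≈ 0.8921

PN ≈ 0.892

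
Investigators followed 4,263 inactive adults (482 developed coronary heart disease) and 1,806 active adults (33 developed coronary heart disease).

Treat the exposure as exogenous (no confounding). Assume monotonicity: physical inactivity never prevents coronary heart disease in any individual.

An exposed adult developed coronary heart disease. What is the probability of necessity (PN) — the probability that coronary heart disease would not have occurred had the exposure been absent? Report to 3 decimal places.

PN ≈ 0.838

p₁ = P(outcome | exposed) = 482/4263 = 0.11307
p₀ = P(outcome | unexposed) = 33/1806 = 0.018272
Under exogeneity and monotonicity, PN = (p₁ − p₀) / p₁.
PN = (0.11307 − 0.018272) / 0.11307 = 0.094793 / 0.11307 ≈ 0.8384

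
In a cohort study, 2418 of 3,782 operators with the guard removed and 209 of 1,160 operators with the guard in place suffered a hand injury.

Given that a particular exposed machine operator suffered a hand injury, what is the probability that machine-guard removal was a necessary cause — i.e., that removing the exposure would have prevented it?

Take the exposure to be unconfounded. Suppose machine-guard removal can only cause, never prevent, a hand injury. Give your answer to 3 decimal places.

p₁ = P(outcome | exposed) = 2418/3782 = 0.63934
p₀ = P(outcome | unexposed) = 209/1160 = 0.18017
Under exogeneity and monotonicity, PN = (p₁ − p₀) / p₁.
PN = (0.63934 − 0.18017) / 0.63934 = 0.45917 / 0.63934 ≈ 0.7182

PN ≈ 0.718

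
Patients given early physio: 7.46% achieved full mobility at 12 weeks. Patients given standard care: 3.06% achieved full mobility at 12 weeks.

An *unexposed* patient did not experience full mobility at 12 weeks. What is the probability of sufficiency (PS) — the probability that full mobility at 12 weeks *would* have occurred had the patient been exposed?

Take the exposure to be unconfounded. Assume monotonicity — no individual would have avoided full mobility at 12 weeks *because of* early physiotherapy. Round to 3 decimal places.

PS ≈ 0.045

p₁ = 0.0746, p₀ = 0.0306.
Under exogeneity and monotonicity, PS = (p₁ − p₀) / (1 − p₀).
PS = (0.0746 − 0.0306) / (1 − 0.0306) = 0.044 / 0.9694 ≈ 0.0454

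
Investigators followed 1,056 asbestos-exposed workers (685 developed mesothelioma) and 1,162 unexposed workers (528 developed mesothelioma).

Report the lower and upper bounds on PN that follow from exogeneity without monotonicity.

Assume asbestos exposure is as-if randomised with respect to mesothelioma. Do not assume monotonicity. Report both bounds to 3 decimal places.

0.300 ≤ PN ≤ 0.841

p₁ = P(outcome | exposed) = 685/1056 = 0.64867
p₀ = P(outcome | unexposed) = 528/1162 = 0.45439
Under exogeneity alone the bounds on PN are max{0,(p₁−p₀)/p₁} ≤ PN ≤ min{1,(1−p₀)/p₁}.
  lower = (p₁ − p₀)/p₁ = 0.19429 / 0.64867 ≈ 0.2995
  upper = min{1, (1 − p₀)/p₁} = 0.54561 / 0.64867 ≈ 0.8411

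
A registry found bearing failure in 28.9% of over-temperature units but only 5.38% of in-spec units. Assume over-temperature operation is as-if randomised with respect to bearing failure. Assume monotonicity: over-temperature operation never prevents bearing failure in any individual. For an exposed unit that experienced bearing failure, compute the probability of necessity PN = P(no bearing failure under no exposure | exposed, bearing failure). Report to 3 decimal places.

p₁ = 0.289, p₀ = 0.0538.
Under exogeneity and monotonicity, PN = (p₁ − p₀) / p₁.
PN = (0.289 − 0.0538) / 0.289 = 0.2352 / 0.289 ≈ 0.8138

PN ≈ 0.814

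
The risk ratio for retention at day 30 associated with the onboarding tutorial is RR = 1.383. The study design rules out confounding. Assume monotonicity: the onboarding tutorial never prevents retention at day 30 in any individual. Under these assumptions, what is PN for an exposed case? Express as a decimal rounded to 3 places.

Under exogeneity and monotonicity, PN = (RR − 1) / RR = 1 − 1/RR.
PN = (1.383 − 1) / 1.383 = 0.383 / 1.383 ≈ 0.2769

PN ≈ 0.277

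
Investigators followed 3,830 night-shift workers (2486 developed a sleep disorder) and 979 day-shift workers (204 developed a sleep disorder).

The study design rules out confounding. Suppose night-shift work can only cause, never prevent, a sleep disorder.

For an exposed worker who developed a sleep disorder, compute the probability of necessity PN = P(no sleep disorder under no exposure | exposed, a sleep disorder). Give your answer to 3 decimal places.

PN ≈ 0.679

p₁ = P(outcome | exposed) = 2486/3830 = 0.64909
p₀ = P(outcome | unexposed) = 204/979 = 0.20838
Under exogeneity and monotonicity, PN = (p₁ − p₀) / p₁.
PN = (0.64909 − 0.20838) / 0.64909 = 0.44071 / 0.64909 ≈ 0.6790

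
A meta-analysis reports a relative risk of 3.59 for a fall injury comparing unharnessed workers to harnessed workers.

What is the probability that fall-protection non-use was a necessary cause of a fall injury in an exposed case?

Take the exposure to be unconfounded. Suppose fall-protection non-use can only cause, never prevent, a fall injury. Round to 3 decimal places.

Under exogeneity and monotonicity, PN = (RR − 1) / RR = 1 − 1/RR.
PN = (3.59 − 1) / 3.59 = 2.59 / 3.59 ≈ 0.7214

PN ≈ 0.721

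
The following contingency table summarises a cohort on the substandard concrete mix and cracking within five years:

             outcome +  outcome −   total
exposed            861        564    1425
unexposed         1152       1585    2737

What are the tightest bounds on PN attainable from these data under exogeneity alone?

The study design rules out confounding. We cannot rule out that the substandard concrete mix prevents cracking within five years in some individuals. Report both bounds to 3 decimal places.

0.303 ≤ PN ≤ 0.958

p₁ = P(outcome | exposed) = 861/1425 = 0.60421
p₀ = P(outcome | unexposed) = 1152/2737 = 0.4209
Under exogeneity alone the bounds on PN are max{0,(p₁−p₀)/p₁} ≤ PN ≤ min{1,(1−p₀)/p₁}.
  lower = (p₁ − p₀)/p₁ = 0.18331 / 0.60421 ≈ 0.3034
  upper = min{1, (1 − p₀)/p₁} = 0.5791 / 0.60421 ≈ 0.9584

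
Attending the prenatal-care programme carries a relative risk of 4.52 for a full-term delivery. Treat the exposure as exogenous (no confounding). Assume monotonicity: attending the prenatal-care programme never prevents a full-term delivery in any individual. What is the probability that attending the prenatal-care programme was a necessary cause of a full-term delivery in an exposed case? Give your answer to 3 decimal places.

Under exogeneity and monotonicity, PN = (RR − 1) / RR = 1 − 1/RR.
PN = (4.52 − 1) / 4.52 = 3.52 / 4.52 ≈ 0.7788

PN ≈ 0.779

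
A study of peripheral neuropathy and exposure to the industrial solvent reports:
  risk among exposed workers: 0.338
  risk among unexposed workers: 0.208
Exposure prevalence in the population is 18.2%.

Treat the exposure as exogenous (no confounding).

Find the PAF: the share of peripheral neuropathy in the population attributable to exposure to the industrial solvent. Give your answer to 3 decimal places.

PAF ≈ 0.102

Let p₁ = 0.338, p₀ = 0.208.
Overall risk P(Y=1) = π·p₁ + (1−π)·p₀ = 0.182×0.338 + 0.818×0.208 = 0.23166.
Under exogeneity, PAF = [P(Y=1) − p₀] / P(Y=1).
PAF = (0.23166 − 0.208) / 0.23166 ≈ 0.1021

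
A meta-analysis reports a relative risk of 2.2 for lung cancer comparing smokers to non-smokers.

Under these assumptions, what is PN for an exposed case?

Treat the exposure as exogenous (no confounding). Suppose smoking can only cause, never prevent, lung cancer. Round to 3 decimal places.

Under exogeneity and monotonicity, PN = (RR − 1) / RR = 1 − 1/RR.
PN = (2.2 − 1) / 2.2 = 1.2 / 2.2 ≈ 0.5455

PN ≈ 0.545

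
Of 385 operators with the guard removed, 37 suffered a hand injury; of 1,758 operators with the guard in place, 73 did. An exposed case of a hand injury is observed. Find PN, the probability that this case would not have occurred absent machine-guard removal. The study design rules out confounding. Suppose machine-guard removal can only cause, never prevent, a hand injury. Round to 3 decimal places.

p₁ = P(outcome | exposed) = 37/385 = 0.096104
p₀ = P(outcome | unexposed) = 73/1758 = 0.041524
Under exogeneity and monotonicity, PN = (p₁ − p₀) / p₁.
PN = (0.096104 − 0.041524) / 0.096104 = 0.054579 / 0.096104 ≈ 0.5679

PN ≈ 0.568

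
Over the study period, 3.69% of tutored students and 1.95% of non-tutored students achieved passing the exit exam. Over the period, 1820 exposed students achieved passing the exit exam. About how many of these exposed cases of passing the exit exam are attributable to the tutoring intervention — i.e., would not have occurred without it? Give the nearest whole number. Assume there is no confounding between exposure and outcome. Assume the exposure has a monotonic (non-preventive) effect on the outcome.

p₁ = 0.0369, p₀ = 0.0195.
PN = (p₁ − p₀)/p₁ = (0.0369 − 0.0195) / 0.0369 ≈ 0.47154.
Attributable cases ≈ PN × (exposed cases) = 0.47154 × 1820 ≈ 858.21.

about 858 cases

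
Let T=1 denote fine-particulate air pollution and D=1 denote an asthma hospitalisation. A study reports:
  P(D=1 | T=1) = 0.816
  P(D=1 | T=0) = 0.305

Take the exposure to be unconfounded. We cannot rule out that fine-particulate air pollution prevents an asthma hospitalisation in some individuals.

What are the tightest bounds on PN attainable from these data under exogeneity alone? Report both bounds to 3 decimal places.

0.626 ≤ PN ≤ 0.852

Let p₁ = 0.816, p₀ = 0.305.
Under exogeneity alone the bounds on PN are max{0,(p₁−p₀)/p₁} ≤ PN ≤ min{1,(1−p₀)/p₁}.
  lower = (p₁ − p₀)/p₁ = 0.511 / 0.816 ≈ 0.6262
  upper = min{1, (1 − p₀)/p₁} = 0.695 / 0.816 ≈ 0.8517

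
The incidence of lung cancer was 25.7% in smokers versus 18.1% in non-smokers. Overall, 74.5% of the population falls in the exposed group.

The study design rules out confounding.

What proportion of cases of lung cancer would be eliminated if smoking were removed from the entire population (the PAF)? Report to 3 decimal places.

p₁ = 0.257, p₀ = 0.181.
Overall risk P(Y=1) = π·p₁ + (1−π)·p₀ = 0.745×0.257 + 0.255×0.181 = 0.23762.
Under exogeneity, PAF = [P(Y=1) − p₀] / P(Y=1).
PAF = (0.23762 − 0.181) / 0.23762 ≈ 0.2383

PAF ≈ 0.238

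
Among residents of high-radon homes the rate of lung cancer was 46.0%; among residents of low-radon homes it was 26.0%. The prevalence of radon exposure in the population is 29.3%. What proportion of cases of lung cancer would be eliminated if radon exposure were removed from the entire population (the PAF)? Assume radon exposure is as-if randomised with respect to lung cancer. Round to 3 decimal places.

PAF ≈ 0.184

p₁ = 0.46, p₀ = 0.26.
Overall risk P(Y=1) = π·p₁ + (1−π)·p₀ = 0.293×0.46 + 0.707×0.26 = 0.3186.
Under exogeneity, PAF = [P(Y=1) − p₀] / P(Y=1).
PAF = (0.3186 − 0.26) / 0.3186 ≈ 0.1839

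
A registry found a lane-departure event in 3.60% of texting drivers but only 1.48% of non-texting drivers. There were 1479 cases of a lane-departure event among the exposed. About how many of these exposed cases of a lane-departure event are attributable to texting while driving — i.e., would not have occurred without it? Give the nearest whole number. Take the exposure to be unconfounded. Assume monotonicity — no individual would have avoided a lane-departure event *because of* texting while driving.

about 871 cases

p₁ = 0.036, p₀ = 0.0148.
PN = (p₁ − p₀)/p₁ = (0.036 − 0.0148) / 0.036 ≈ 0.58889.
Attributable cases ≈ PN × (exposed cases) = 0.58889 × 1479 ≈ 870.97.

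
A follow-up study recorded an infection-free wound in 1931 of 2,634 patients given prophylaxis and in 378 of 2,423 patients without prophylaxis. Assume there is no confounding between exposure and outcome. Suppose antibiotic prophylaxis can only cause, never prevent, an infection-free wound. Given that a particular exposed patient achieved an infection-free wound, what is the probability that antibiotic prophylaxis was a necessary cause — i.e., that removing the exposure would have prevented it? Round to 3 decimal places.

p₁ = P(outcome | exposed) = 1931/2634 = 0.73311
p₀ = P(outcome | unexposed) = 378/2423 = 0.156
Under exogeneity and monotonicity, PN = (p₁ − p₀) / p₁.
PN = (0.73311 − 0.156) / 0.73311 = 0.5771 / 0.73311 ≈ 0.7872

PN ≈ 0.787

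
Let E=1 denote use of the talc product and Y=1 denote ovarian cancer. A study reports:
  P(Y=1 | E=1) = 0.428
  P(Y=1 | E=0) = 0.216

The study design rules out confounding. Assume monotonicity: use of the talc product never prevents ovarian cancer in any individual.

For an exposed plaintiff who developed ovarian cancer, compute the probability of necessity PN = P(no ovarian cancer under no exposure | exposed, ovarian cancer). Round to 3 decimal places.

Let p₁ = 0.428, p₀ = 0.216.
Under exogeneity and monotonicity, PN = (p₁ − p₀) / p₁.
PN = (0.428 − 0.216) / 0.428 = 0.212 / 0.428 ≈ 0.4953

PN ≈ 0.495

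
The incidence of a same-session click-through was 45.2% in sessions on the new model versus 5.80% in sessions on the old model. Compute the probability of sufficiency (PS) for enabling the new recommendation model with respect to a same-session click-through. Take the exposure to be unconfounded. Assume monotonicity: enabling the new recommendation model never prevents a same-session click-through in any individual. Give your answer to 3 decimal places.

PS ≈ 0.418

p₁ = 0.452, p₀ = 0.058.
Under exogeneity and monotonicity, PS = (p₁ − p₀) / (1 − p₀).
PS = (0.452 − 0.058) / (1 − 0.058) = 0.394 / 0.942 ≈ 0.4183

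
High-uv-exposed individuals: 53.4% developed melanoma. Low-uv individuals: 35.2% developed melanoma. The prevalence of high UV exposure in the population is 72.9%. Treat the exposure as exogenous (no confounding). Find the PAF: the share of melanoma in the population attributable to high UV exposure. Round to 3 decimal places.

PAF ≈ 0.274

p₁ = 0.534, p₀ = 0.352.
Overall risk P(Y=1) = π·p₁ + (1−π)·p₀ = 0.729×0.534 + 0.271×0.352 = 0.48468.
Under exogeneity, PAF = [P(Y=1) − p₀] / P(Y=1).
PAF = (0.48468 − 0.352) / 0.48468 ≈ 0.2737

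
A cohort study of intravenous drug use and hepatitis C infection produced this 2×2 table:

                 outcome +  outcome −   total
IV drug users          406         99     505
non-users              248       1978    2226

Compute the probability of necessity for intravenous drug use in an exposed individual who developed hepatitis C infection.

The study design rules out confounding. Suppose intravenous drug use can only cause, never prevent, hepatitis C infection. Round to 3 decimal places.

p₁ = P(outcome | exposed) = 406/505 = 0.80396
p₀ = P(outcome | unexposed) = 248/2226 = 0.11141
Under exogeneity and monotonicity, PN = (p₁ − p₀)/p₁.
PN = (0.80396 − 0.11141) / 0.80396 ≈ 0.8614

PN ≈ 0.861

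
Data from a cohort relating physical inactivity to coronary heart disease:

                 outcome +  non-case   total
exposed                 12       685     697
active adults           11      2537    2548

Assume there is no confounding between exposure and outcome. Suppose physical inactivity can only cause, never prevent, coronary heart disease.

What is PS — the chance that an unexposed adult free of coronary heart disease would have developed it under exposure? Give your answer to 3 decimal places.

p₁ = P(outcome | exposed) = 12/697 = 0.017217
p₀ = P(outcome | unexposed) = 11/2548 = 0.0043171
Under exogeneity and monotonicity, PS = (p₁ − p₀)/(1 − p₀).
PS = (0.017217 − 0.0043171) / 0.99568 ≈ 0.0130

PS ≈ 0.013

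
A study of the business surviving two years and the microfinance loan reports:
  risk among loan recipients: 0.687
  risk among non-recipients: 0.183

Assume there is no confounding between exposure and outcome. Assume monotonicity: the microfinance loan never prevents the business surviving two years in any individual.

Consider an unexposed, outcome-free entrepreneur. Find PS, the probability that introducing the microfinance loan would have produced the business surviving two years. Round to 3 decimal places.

PS ≈ 0.617

Let p₁ = 0.687, p₀ = 0.183.
Under exogeneity and monotonicity, PS = (p₁ − p₀) / (1 − p₀).
PS = (0.687 − 0.183) / (1 − 0.183) = 0.504 / 0.817 ≈ 0.6169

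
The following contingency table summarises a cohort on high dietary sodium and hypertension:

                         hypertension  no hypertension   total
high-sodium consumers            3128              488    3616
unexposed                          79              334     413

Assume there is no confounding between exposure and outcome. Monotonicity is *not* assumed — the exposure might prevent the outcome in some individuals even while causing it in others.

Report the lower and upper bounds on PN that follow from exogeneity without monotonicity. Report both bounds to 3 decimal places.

0.779 ≤ PN ≤ 0.935

p₁ = P(outcome | exposed) = 3128/3616 = 0.86504
p₀ = P(outcome | unexposed) = 79/413 = 0.19128
Under exogeneity alone the bounds on PN are max{0,(p₁−p₀)/p₁} ≤ PN ≤ min{1,(1−p₀)/p₁}.
  lower = (p₁ − p₀)/p₁ = 0.67376 / 0.86504 ≈ 0.7789
  upper = min{1, (1 − p₀)/p₁} = 0.80872 / 0.86504 ≈ 0.9349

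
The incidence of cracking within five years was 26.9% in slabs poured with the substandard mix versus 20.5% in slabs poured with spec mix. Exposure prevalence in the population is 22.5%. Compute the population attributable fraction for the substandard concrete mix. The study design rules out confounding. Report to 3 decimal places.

PAF ≈ 0.066

p₁ = 0.269, p₀ = 0.205.
Overall risk P(Y=1) = π·p₁ + (1−π)·p₀ = 0.225×0.269 + 0.775×0.205 = 0.2194.
Under exogeneity, PAF = [P(Y=1) − p₀] / P(Y=1).
PAF = (0.2194 − 0.205) / 0.2194 ≈ 0.0656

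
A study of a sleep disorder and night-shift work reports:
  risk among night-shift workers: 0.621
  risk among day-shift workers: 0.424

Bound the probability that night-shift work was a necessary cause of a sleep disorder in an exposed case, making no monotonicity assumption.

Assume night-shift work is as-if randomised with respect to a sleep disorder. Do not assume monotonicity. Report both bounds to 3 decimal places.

0.317 ≤ PN ≤ 0.928

Let p₁ = 0.621, p₀ = 0.424.
Under exogeneity alone the bounds on PN are max{0,(p₁−p₀)/p₁} ≤ PN ≤ min{1,(1−p₀)/p₁}.
  lower = (p₁ − p₀)/p₁ = 0.197 / 0.621 ≈ 0.3172
  upper = min{1, (1 − p₀)/p₁} = 0.576 / 0.621 ≈ 0.9275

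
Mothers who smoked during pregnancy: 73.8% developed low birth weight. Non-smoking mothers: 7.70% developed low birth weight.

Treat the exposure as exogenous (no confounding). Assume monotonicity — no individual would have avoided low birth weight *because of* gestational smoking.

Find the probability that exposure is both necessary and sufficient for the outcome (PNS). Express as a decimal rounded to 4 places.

PNS ≈ 0.6610

p₁ = 0.738, p₀ = 0.077.
Under exogeneity and monotonicity, PNS = p₁ − p₀.
PNS = 0.738 − 0.077 = 0.661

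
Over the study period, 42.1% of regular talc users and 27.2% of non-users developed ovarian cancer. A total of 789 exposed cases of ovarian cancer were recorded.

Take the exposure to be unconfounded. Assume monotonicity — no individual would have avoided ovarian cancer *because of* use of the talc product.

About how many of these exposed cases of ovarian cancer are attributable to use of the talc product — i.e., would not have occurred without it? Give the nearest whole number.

about 279 cases

p₁ = 0.421, p₀ = 0.272.
PN = (p₁ − p₀)/p₁ = (0.421 − 0.272) / 0.421 ≈ 0.35392.
Attributable cases ≈ PN × (exposed cases) = 0.35392 × 789 ≈ 279.24.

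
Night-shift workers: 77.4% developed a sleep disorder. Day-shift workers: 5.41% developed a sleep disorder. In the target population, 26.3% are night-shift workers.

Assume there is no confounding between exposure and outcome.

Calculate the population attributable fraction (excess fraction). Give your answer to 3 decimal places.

PAF ≈ 0.778

p₁ = 0.774, p₀ = 0.0541.
Overall risk P(Y=1) = π·p₁ + (1−π)·p₀ = 0.263×0.774 + 0.737×0.0541 = 0.24343.
Under exogeneity, PAF = [P(Y=1) − p₀] / P(Y=1).
PAF = (0.24343 − 0.0541) / 0.24343 ≈ 0.7778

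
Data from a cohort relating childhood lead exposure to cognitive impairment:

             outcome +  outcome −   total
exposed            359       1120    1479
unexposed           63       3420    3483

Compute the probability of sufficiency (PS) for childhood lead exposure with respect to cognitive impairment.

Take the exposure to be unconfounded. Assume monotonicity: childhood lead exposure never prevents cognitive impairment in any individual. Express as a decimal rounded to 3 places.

PS ≈ 0.229

p₁ = P(outcome | exposed) = 359/1479 = 0.24273
p₀ = P(outcome | unexposed) = 63/3483 = 0.018088
Under exogeneity and monotonicity, PS = (p₁ − p₀)/(1 − p₀).
PS = (0.24273 − 0.018088) / 0.98191 ≈ 0.2288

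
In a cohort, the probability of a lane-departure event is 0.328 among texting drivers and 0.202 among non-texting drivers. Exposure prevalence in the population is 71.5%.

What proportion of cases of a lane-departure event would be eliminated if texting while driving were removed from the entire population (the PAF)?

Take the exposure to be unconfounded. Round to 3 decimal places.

Let p₁ = 0.328, p₀ = 0.202.
Overall risk P(Y=1) = π·p₁ + (1−π)·p₀ = 0.715×0.328 + 0.285×0.202 = 0.29209.
Under exogeneity, PAF = [P(Y=1) − p₀] / P(Y=1).
PAF = (0.29209 − 0.202) / 0.29209 ≈ 0.3084

PAF ≈ 0.308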